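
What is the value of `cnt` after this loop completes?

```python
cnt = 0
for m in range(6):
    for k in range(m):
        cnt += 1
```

Triangle number: 0+1+2+...+5
`cnt` takes the values: 0 → 1 → 2 → 3 → 4 → 5 → 6 → 7 → 8 → 9 → 10 → 11 → 12 → 13 → 14 → 15

Answer: 15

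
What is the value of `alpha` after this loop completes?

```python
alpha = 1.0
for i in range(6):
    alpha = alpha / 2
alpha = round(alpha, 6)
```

Halving LR 6 times: 1 / 2^6
`alpha` takes the values: 1.0 → 0.5 → 0.25 → 0.125 → 0.0625 → 0.03125 → 0.015625

Answer: 0.015625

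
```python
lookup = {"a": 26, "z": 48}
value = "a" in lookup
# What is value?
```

Trace:
`lookup = {"a": 26, "z": 48}` → lookup = {'a': 26, 'z': 48}
`value = "a" in lookup` → value = True
So value = True

Answer: True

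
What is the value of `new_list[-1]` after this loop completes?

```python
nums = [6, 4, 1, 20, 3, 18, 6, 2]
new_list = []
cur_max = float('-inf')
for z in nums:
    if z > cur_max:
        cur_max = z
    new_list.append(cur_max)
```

Running max ends at 20
`new_list` takes the values: [] → [6] → [6, 6] → [6, 6, 6] → [6, 6, 6, 20] → [6, 6, 6, 20, 20] → [6, 6, 6, 20, 20, 20] → [6, 6, 6, 20, 20, 20, 20] → [6, 6, 6, 20, 20, 20, 20, 20]
So `new_list[-1]` = 20

Answer: 20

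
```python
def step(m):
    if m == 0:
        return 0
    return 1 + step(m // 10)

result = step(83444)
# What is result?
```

Count of digits of 83444: 5

Answer: 5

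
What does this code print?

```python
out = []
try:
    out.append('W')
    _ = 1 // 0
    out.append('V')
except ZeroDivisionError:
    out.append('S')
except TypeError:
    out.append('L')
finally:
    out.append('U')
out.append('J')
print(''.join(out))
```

Execution trace: 'W' (try body) → 'S' (except ZeroDivisionError) → 'U' (finally) → 'J' (after the try/except). Output: WSUJ

Answer: WSUJ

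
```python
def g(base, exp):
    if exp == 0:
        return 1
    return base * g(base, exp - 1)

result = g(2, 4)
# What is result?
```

g(2, 4) = 2 * 2 * 2 * 2 = 16

Answer: 16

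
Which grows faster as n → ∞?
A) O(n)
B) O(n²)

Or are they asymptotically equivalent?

O(n) vs O(n²): Higher order terms dominate.

Answer: B) O(n²) grows faster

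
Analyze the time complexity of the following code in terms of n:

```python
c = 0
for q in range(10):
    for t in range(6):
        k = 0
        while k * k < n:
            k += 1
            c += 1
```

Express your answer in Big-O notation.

Each loop level contributes: 1 × 1 × √n. Multiplying the contributions gives O(√n).

Answer: O(√n)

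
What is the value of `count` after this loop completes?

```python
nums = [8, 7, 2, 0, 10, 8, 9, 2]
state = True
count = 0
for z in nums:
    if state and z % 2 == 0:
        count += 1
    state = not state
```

Count even values at even positions
`count` takes the values: 0 → 1 → 2 → 3

Answer: 3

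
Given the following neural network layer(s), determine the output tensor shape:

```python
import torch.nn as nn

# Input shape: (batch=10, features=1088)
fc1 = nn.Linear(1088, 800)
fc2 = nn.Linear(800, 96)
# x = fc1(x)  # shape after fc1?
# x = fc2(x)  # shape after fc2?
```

Input: (10, 1088) -> after fc1: (10, 800) -> Output: (10, 96)

Answer: (10, 96)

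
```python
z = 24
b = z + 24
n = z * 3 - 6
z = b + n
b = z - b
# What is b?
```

Trace:
`z = 24` → z = 24
`b = z + 24` → b = 48
`n = z * 3 - 6` → n = 66
`z = b + n` → z = 114
`b = z - b` → b = 66
So b = 66

Answer: 66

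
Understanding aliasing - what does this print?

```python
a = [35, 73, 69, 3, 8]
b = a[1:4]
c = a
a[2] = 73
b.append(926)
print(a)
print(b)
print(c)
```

Key concept: slice vs alias.
Step by step:
`a = [35, 73, 69, 3, 8]` → a = [35, 73, 69, 3, 8]
`b = a[1:4]` → b = [73, 69, 3]
`c = a` → c = [35, 73, 69, 3, 8] (same object as a)
`a[2] = 73` → a = [35, 73, 73, 3, 8] (same object as c); c = [35, 73, 73, 3, 8] (same object as a)
`b.append(926)` → b = [73, 69, 3, 926]
`print(a)` → prints [35, 73, 73, 3, 8]
`print(b)` → prints [73, 69, 3, 926]
`print(c)` → prints [35, 73, 73, 3, 8]

Answer:
[35, 73, 73, 3, 8]
[73, 69, 3, 926]
[35, 73, 73, 3, 8]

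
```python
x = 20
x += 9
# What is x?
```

Trace:
`x = 20` → x = 20
`x += 9` → x = 29
So x = 29

Answer: 29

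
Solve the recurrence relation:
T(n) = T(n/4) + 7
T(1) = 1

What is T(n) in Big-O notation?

Each step divides n by 4 and adds 7. After log_4(n) steps we reach T(1)=1. So T(n) = 7·log_4(n) + 1 = O(log n).

Answer: O(log n)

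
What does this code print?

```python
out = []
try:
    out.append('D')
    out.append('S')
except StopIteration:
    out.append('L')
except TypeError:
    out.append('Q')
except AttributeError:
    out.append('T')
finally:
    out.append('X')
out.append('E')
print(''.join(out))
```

Execution trace: 'D' (try body) → 'S' (try body, no exception) → 'X' (finally) → 'E' (after the try/except). Output: DSXE

Answer: DSXE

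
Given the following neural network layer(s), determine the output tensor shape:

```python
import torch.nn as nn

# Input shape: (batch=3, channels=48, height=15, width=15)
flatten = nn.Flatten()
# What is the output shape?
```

Input: (3, 48, 15, 15) -> Output: (3, 10800)

Answer: (3, 10800)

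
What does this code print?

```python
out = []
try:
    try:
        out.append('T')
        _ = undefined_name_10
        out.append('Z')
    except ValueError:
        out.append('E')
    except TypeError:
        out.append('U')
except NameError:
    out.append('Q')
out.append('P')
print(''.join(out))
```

Execution trace: 'T' (try body) → 'Q' (outer except NameError) → 'P' (after the try/except). Output: TQP

Answer: TQP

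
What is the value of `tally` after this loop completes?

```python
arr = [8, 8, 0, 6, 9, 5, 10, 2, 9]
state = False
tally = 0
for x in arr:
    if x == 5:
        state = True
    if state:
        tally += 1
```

Count elements after first 5 in [8, 8, 0, 6, 9, 5, 10, 2, 9]
`tally` takes the values: 0 → 1 → 2 → 3 → 4

Answer: 4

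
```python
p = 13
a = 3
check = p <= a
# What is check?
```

Trace:
`p = 13` → p = 13
`a = 3` → a = 3
`check = p <= a` → check = False
So check = False

Answer: False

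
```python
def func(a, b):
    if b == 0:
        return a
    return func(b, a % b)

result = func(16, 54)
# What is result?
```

func(16, 54) -> func(54, 16) -> func(16, 6) -> func(6, 4) -> func(4, 2) -> func(2, 0) -> 2

Answer: 2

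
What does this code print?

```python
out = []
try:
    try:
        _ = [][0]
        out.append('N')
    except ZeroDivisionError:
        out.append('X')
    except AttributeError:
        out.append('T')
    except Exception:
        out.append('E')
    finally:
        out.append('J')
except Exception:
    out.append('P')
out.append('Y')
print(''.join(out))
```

Execution trace: 'E' (inner except Exception) → 'J' (inner finally) → 'Y' (after the try/except). Output: EJY

Answer: EJY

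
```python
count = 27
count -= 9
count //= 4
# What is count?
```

Trace:
`count = 27` → count = 27
`count -= 9` → count = 18
`count //= 4` → count = 4
So count = 4

Answer: 4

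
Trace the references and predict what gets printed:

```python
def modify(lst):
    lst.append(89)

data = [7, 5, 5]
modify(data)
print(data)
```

Key concept: function modifies passed list.
Step by step:
`data = [7, 5, 5]` → data = [7, 5, 5]
`modify(data)` → data = [7, 5, 5, 89]
`print(data)` → prints [7, 5, 5, 89]

Answer: [7, 5, 5, 89]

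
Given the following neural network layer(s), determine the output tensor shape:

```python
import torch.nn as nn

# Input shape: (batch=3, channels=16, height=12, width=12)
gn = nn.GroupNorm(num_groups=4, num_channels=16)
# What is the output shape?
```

Input: (3, 16, 12, 12) -> Output: (3, 16, 12, 12)

Answer: (3, 16, 12, 12)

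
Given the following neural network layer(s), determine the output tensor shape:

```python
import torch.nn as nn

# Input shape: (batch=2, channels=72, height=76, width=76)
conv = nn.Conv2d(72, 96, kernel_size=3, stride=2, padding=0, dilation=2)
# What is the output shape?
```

Input: (2, 72, 76, 76) -> Output: (2, 96, 36, 36)

Answer: (2, 96, 36, 36)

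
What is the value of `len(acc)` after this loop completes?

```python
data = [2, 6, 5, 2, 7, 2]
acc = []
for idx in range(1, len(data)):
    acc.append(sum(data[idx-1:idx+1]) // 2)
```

Number of 2-element averages
`acc` takes the values: [] → [4] → [4, 5] → [4, 5, 3] → [4, 5, 3, 4] → [4, 5, 3, 4, 4]
So `len(acc)` = 5

Answer: 5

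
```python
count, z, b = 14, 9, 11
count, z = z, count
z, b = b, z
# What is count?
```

Trace:
`count, z, b = 14, 9, 11` → count = 14; z = 9; b = 11
`count, z = z, count` → count = 9; z = 14
`z, b = b, z` → z = 11; b = 14
So count = 9

Answer: 9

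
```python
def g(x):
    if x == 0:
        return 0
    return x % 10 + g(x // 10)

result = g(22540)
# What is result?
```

Sum of digits of 22540: 0 + 4 + 5 + 2 + 2 = 13

Answer: 13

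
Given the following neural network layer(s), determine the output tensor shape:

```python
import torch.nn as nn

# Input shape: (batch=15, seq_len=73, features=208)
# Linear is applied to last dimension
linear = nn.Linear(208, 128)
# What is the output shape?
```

Input: (15, 73, 208) -> Output: (15, 73, 128)

Answer: (15, 73, 128)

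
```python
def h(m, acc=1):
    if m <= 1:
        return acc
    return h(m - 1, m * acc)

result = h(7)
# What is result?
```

Accumulator trace (n, acc): (7, 1) -> (6, 7) -> (5, 42) -> (4, 210) -> (3, 840) -> (2, 2520) -> (1, 5040) -> return 5040

Answer: 5040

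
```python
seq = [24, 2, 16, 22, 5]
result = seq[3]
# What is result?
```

Trace:
`seq = [24, 2, 16, 22, 5]` → seq = [24, 2, 16, 22, 5]
`result = seq[3]` → result = 22
So result = 22

Answer: 22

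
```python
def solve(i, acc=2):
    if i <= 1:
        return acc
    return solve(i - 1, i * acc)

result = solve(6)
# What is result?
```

Accumulator trace (n, acc): (6, 2) -> (5, 12) -> (4, 60) -> (3, 240) -> (2, 720) -> (1, 1440) -> return 1440

Answer: 1440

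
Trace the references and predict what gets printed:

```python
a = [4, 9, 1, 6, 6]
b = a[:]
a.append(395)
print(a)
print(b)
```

Key concept: slice [:] creates copy.
Step by step:
`a = [4, 9, 1, 6, 6]` → a = [4, 9, 1, 6, 6]
`b = a[:]` → b = [4, 9, 1, 6, 6]
`a.append(395)` → a = [4, 9, 1, 6, 6, 395]
`print(a)` → prints [4, 9, 1, 6, 6, 395]
`print(b)` → prints [4, 9, 1, 6, 6]

Answer:
[4, 9, 1, 6, 6, 395]
[4, 9, 1, 6, 6]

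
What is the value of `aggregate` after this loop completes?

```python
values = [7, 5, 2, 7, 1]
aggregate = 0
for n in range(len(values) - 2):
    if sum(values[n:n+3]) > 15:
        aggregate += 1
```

Count windows with sum > 15
`aggregate` takes the values: 0

Answer: 0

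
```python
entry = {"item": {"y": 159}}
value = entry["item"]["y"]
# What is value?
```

Trace:
`entry = {"item": {"y": 159}}` → entry = {'item': {'y': 159}}
`value = entry["item"]["y"]` → value = 159
So value = 159

Answer: 159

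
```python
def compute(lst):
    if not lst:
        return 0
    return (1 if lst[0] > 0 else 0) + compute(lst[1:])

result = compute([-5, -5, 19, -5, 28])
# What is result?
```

Count of positive elements in [-5, -5, 19, -5, 28] = 2

Answer: 2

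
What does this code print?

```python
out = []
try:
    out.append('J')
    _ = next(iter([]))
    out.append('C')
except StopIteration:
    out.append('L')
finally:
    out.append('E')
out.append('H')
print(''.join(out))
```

Execution trace: 'J' (try body) → 'L' (except StopIteration) → 'E' (finally) → 'H' (after the try/except). Output: JLEH

Answer: JLEH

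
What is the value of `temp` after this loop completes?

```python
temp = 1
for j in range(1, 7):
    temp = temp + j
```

Start at 1, add 1 through 6
`temp` takes the values: 1 → 2 → 4 → 7 → 11 → 16 → 22

Answer: 22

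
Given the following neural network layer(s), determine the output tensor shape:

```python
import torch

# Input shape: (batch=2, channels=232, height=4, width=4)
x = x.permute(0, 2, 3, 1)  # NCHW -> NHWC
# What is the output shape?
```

Input: (2, 232, 4, 4) -> Output: (2, 4, 4, 232)

Answer: (2, 4, 4, 232)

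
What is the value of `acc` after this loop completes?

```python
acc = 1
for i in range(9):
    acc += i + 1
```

Start at 1, add 1 to 9 = 46
`acc` takes the values: 1 → 2 → 4 → 7 → 11 → 16 → 22 → 29 → 37 → 46

Answer: 46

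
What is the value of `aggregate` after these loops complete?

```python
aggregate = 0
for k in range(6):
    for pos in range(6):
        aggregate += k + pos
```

Sum of all k+pos for k,pos in 6x6
`aggregate` takes the values: 0 → 1 → 3 → 6 → 10 → 15 → 16 → 18 → 21 → 25 → 30 → 36 → 38 → 41 → 45 → 50 → 56 → 63 → 66 → 70 → 75 → 81 → 88 → 96 → 100 → 105 → 111 → 118 → 126 → 135 → 140 → 146 → 153 → 161 → 170 → 180

Answer: 180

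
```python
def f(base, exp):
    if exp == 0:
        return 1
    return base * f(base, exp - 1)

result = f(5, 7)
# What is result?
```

f(5, 7) = 5 * 5 * 5 * 5 * 5 * 5 * 5 = 78125

Answer: 78125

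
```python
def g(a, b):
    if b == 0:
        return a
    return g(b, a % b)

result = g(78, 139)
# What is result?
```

g(78, 139) -> g(139, 78) -> g(78, 61) -> g(61, 17) -> g(17, 10) -> g(10, 7) -> g(7, 3) -> g(3, 1) -> g(1, 0) -> 1

Answer: 1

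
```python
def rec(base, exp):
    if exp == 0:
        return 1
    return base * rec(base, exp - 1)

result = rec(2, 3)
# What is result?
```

rec(2, 3) = 2 * 2 * 2 = 8

Answer: 8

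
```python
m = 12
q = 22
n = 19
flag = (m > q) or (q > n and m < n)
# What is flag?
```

Trace:
`m = 12` → m = 12
`q = 22` → q = 22
`n = 19` → n = 19
`flag = (m > q) or (q > n and m < n)` → flag = True
So flag = True

Answer: True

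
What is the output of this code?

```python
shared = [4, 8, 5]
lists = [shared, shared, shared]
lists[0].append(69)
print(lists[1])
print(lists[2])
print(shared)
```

Key concept: list of same reference.
Step by step:
`shared = [4, 8, 5]` → shared = [4, 8, 5]
`lists = [shared, shared, shared]` → lists = [[4, 8, 5], [4, 8, 5], [4, 8, 5]]
`lists[0].append(69)` → shared = [4, 8, 5, 69]; lists = [[4, 8, 5, 69], [4, 8, 5, 69], [4, 8, 5, 69]]
`print(lists[1])` → prints [4, 8, 5, 69]
`print(lists[2])` → prints [4, 8, 5, 69]
`print(shared)` → prints [4, 8, 5, 69]

Answer:
[4, 8, 5, 69]
[4, 8, 5, 69]
[4, 8, 5, 69]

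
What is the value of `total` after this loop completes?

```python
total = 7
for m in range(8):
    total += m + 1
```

Start at 7, add 1 to 8 = 43
`total` takes the values: 7 → 8 → 10 → 13 → 17 → 22 → 28 → 35 → 43

Answer: 43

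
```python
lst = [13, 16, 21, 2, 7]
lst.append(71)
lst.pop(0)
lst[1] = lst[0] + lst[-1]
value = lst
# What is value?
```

Trace:
`lst = [13, 16, 21, 2, 7]` → lst = [13, 16, 21, 2, 7]
`lst.append(71)` → lst = [13, 16, 21, 2, 7, 71]
`lst.pop(0)` → lst = [16, 21, 2, 7, 71]
`lst[1] = lst[0] + lst[-1]` → lst = [16, 87, 2, 7, 71]
`value = lst` → value = [16, 87, 2, 7, 71]
So value = [16, 87, 2, 7, 71]

Answer: [16, 87, 2, 7, 71]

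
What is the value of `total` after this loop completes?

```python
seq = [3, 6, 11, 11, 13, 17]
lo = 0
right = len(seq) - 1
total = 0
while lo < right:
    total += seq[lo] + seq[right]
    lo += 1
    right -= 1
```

Sum of pairs from ends
`total` takes the values: 0 → 20 → 39 → 61

Answer: 61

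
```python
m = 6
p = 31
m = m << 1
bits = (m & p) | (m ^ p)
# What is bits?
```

Trace:
`m = 6` → m = 6
`p = 31` → p = 31
`m = m << 1` → m = 12
`bits = (m & p) | (m ^ p)` → bits = 31
So bits = 31

Answer: 31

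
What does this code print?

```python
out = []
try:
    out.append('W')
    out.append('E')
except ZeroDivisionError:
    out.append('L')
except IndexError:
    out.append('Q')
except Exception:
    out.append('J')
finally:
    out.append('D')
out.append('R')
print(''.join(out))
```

Execution trace: 'W' (try body) → 'E' (try body, no exception) → 'D' (finally) → 'R' (after the try/except). Output: WEDR

Answer: WEDR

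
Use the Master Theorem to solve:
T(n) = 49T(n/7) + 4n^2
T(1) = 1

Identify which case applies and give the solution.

a=49, b=7, f(n)=4n^2. log_7(49) = 2. Since c=2 = 2, Case 2 applies: T(n) = Θ(n^log_b(a) · log n) = O(n^2 log n).

Answer: O(n^2 log n) - Case 2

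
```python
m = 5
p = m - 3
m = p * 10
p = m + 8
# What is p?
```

Trace:
`m = 5` → m = 5
`p = m - 3` → p = 2
`m = p * 10` → m = 20
`p = m + 8` → p = 28
So p = 28

Answer: 28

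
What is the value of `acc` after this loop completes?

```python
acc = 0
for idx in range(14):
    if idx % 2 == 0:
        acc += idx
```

Sum of even numbers 0 to 13
`acc` takes the values: 0 → 2 → 6 → 12 → 20 → 30 → 42

Answer: 42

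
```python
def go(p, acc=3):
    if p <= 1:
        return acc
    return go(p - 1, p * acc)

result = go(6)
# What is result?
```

Accumulator trace (n, acc): (6, 3) -> (5, 18) -> (4, 90) -> (3, 360) -> (2, 1080) -> (1, 2160) -> return 2160

Answer: 2160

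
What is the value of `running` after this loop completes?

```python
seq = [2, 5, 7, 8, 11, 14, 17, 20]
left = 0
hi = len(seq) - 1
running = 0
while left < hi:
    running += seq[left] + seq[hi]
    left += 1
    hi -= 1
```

Sum of pairs from ends
`running` takes the values: 0 → 22 → 44 → 65 → 84

Answer: 84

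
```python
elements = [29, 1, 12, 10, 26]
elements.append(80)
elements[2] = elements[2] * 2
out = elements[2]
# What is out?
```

Trace:
`elements = [29, 1, 12, 10, 26]` → elements = [29, 1, 12, 10, 26]
`elements.append(80)` → elements = [29, 1, 12, 10, 26, 80]
`elements[2] = elements[2] * 2` → elements = [29, 1, 24, 10, 26, 80]
`out = elements[2]` → out = 24
So out = 24

Answer: 24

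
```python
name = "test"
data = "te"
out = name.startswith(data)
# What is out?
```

Trace:
`name = "test"` → name = 'test'
`data = "te"` → data = 'te'
`out = name.startswith(data)` → out = True
So out = True

Answer: True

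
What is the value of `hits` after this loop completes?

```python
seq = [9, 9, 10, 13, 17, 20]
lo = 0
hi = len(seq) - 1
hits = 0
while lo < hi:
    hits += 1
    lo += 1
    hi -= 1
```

Iterations until pointers meet (list length 6)
`hits` takes the values: 0 → 1 → 2 → 3

Answer: 3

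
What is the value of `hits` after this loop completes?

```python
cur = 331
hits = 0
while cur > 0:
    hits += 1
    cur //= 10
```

Count digits by repeated division by 10
`hits` takes the values: 0 → 1 → 2 → 3

Answer: 3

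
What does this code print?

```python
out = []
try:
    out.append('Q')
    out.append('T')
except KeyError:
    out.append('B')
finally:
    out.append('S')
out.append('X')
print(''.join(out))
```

Execution trace: 'Q' (try body) → 'T' (try body, no exception) → 'S' (finally) → 'X' (after the try/except). Output: QTSX

Answer: QTSX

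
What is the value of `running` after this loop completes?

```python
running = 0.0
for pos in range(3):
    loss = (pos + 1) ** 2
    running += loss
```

Sum of squared losses 1² + 2² + ... + 3²
`running` takes the values: 0.0 → 1.0 → 5.0 → 14.0

Answer: 14.0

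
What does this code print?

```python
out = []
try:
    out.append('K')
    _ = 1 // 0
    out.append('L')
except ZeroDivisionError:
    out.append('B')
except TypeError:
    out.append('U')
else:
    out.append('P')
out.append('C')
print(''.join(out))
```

Execution trace: 'K' (try body) → 'B' (except ZeroDivisionError) → 'C' (after the try/except). Output: KBC

Answer: KBC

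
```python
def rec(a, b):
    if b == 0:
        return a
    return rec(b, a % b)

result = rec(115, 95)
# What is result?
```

rec(115, 95) -> rec(95, 20) -> rec(20, 15) -> rec(15, 5) -> rec(5, 0) -> 5

Answer: 5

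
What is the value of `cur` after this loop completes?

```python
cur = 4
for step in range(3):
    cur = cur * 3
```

Multiply by 3, 3 times: 4 * 3^3 = 108
`cur` takes the values: 4 → 12 → 36 → 108

Answer: 108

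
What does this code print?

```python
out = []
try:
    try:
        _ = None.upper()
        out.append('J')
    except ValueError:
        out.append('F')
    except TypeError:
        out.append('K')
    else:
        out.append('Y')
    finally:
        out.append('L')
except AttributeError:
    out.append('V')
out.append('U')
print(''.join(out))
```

Execution trace: 'L' (finally) → 'V' (outer except AttributeError) → 'U' (after the try/except). Output: LVU

Answer: LVU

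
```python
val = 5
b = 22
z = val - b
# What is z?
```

Trace:
`val = 5` → val = 5
`b = 22` → b = 22
`z = val - b` → z = -17
So z = -17

Answer: -17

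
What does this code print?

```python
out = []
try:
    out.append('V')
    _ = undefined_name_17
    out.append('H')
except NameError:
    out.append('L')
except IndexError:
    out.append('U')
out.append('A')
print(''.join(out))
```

Execution trace: 'V' (try body) → 'L' (except NameError) → 'A' (after the try/except). Output: VLA

Answer: VLA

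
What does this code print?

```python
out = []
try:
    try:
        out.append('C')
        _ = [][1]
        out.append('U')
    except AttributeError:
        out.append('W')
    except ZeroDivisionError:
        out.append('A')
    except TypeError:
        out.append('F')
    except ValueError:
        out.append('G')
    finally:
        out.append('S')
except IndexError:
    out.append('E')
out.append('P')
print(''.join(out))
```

Execution trace: 'C' (try body) → 'S' (finally) → 'E' (outer except IndexError) → 'P' (after the try/except). Output: CSEP

Answer: CSEP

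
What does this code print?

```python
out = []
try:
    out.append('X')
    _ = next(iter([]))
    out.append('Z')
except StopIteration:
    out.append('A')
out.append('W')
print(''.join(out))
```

Execution trace: 'X' (try body) → 'A' (except StopIteration) → 'W' (after the try/except). Output: XAW

Answer: XAW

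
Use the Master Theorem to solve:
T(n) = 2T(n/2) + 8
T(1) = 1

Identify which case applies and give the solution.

a=2, b=2, f(n)=8. log_2(2) = 1. Since c=0 < 1, Case 1 applies: T(n) = Θ(n^log_b(a)) = O(n).

Answer: O(n) - Case 1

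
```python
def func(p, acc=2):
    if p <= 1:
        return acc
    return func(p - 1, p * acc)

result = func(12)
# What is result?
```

Accumulator trace (n, acc): (12, 2) -> (11, 24) -> (10, 264) -> (9, 2640) -> (8, 23760) -> (7, 190080) -> (6, 1330560) -> (5, 7983360) -> (4, 39916800) -> (3, 159667200) -> (2, 479001600) -> (1, 958003200) -> return 958003200

Answer: 958003200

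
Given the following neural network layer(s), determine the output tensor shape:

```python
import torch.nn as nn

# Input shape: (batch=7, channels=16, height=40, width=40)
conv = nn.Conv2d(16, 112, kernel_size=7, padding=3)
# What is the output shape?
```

Input: (7, 16, 40, 40) -> Output: (7, 112, 40, 40)

Answer: (7, 112, 40, 40)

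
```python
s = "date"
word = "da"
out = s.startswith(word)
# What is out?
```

Trace:
`s = "date"` → s = 'date'
`word = "da"` → word = 'da'
`out = s.startswith(word)` → out = True
So out = True

Answer: True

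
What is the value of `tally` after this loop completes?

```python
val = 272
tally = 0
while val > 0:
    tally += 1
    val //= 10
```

Count digits by repeated division by 10
`tally` takes the values: 0 → 1 → 2 → 3

Answer: 3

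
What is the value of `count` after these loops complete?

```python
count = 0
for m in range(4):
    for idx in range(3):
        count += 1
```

4 * 3 = 12
`count` takes the values: 0 → 1 → 2 → 3 → 4 → 5 → 6 → 7 → 8 → 9 → 10 → 11 → 12

Answer: 12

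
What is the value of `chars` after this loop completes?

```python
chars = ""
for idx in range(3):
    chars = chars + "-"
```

Repeat '-' 3 times
`chars` takes the values: "" → "-" → "--" → "---"

Answer: "---"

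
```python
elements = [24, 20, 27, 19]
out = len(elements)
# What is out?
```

Trace:
`elements = [24, 20, 27, 19]` → elements = [24, 20, 27, 19]
`out = len(elements)` → out = 4
So out = 4

Answer: 4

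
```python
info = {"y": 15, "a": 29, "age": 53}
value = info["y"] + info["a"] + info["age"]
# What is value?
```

Trace:
`info = {"y": 15, "a": 29, "age": 53}` → info = {'y': 15, 'a': 29, 'age': 53}
`value = info["y"] + info["a"] + info["age"]` → value = 97
So value = 97

Answer: 97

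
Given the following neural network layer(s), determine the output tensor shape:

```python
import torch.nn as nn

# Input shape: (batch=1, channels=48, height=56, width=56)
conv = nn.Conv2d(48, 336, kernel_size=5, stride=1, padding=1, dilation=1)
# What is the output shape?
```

Input: (1, 48, 56, 56) -> Output: (1, 336, 54, 54)

Answer: (1, 336, 54, 54)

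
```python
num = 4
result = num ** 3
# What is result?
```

Trace:
`num = 4` → num = 4
`result = num ** 3` → result = 64
So result = 64

Answer: 64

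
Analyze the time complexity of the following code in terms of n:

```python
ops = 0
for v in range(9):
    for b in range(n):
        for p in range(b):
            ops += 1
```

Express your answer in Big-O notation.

Each loop level contributes: 1 × n × n. Multiplying the contributions gives O(n^2).

Answer: O(n^2)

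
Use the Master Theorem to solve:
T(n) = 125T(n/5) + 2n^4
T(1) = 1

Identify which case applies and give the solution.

a=125, b=5, f(n)=2n^4. log_5(125) = 3. Since c=4 > 3 and the regularity condition holds (125(n/5)^4 = (125/5^4)n^4 with 125/5^4 < 1), Case 3 applies: T(n) = Θ(f(n)) = O(n^4).

Answer: O(n^4) - Case 3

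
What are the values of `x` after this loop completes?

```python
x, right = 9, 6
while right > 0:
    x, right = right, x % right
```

GCD of 9 and 6
`x` takes the values: 9 → 6 → 3

Answer: 3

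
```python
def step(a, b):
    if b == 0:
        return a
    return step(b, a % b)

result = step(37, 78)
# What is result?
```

step(37, 78) -> step(78, 37) -> step(37, 4) -> step(4, 1) -> step(1, 0) -> 1

Answer: 1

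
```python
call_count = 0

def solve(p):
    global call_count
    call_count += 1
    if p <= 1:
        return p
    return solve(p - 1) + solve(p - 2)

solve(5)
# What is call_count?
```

Calls(p) = 1 + Calls(p-1) + Calls(p-2); Calls(0)=Calls(1)=1. For p=5 this gives 15.

Answer: 15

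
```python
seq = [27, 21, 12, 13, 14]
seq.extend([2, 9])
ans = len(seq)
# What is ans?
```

Trace:
`seq = [27, 21, 12, 13, 14]` → seq = [27, 21, 12, 13, 14]
`seq.extend([2, 9])` → seq = [27, 21, 12, 13, 14, 2, 9]
`ans = len(seq)` → ans = 7
So ans = 7

Answer: 7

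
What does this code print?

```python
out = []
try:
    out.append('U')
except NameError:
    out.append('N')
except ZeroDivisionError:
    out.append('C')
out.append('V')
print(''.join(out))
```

Execution trace: 'U' (try body, no exception) → 'V' (after the try/except). Output: UV

Answer: UV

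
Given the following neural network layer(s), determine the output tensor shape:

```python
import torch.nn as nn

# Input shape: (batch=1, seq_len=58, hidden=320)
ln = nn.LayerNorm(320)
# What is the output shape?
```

Input: (1, 58, 320) -> Output: (1, 58, 320)

Answer: (1, 58, 320)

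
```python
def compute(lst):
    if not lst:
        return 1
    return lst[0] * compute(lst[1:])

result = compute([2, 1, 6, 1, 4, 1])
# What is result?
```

Product over [2, 1, 6, 1, 4, 1] = 2 * 1 * 6 * 1 * 4 * 1 = 48

Answer: 48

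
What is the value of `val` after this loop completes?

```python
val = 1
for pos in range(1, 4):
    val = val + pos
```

Start at 1, add 1 through 3
`val` takes the values: 1 → 2 → 4 → 7

Answer: 7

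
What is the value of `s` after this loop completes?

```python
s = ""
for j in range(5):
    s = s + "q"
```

Repeat 'q' 5 times
`s` takes the values: "" → "q" → "qq" → "qqq" → "qqqq" → "qqqqq"

Answer: "qqqqq"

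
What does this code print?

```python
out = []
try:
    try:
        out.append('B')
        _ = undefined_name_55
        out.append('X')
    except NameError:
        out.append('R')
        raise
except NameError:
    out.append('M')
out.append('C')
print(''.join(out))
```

Execution trace: 'B' (try body) → 'R' (except NameError) → 'M' (outer except NameError) → 'C' (after the try/except). Output: BRMC

Answer: BRMC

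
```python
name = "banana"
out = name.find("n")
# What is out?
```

Trace:
`name = "banana"` → name = 'banana'
`out = name.find("n")` → out = 2
So out = 2

Answer: 2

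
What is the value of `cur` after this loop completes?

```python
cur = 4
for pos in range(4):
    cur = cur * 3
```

Multiply by 3, 4 times: 4 * 3^4 = 324
`cur` takes the values: 4 → 12 → 36 → 108 → 324

Answer: 324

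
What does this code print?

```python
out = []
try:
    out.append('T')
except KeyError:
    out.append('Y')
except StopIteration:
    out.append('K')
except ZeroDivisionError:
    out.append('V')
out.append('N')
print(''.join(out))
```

Execution trace: 'T' (try body, no exception) → 'N' (after the try/except). Output: TN

Answer: TN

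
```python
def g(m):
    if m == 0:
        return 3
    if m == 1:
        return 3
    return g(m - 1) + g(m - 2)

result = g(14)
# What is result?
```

Build up from base cases: g(0)=3, g(1)=3, g(2)=6, g(3)=9, g(4)=15, g(5)=24, g(6)=39, ..., g(14)=1830

Answer: 1830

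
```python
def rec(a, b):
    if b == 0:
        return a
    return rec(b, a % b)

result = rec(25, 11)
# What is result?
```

rec(25, 11) -> rec(11, 3) -> rec(3, 2) -> rec(2, 1) -> rec(1, 0) -> 1

Answer: 1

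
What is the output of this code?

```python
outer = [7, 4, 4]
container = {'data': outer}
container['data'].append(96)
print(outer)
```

Key concept: dict holds reference to list.
Step by step:
`outer = [7, 4, 4]` → outer = [7, 4, 4]
`container = {'data': outer}` → container = {'data': [7, 4, 4]}
`container['data'].append(96)` → outer = [7, 4, 4, 96]; container = {'data': [7, 4, 4, 96]}
`print(outer)` → prints [7, 4, 4, 96]

Answer: [7, 4, 4, 96]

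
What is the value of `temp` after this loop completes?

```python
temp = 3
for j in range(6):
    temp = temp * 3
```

Multiply by 3, 6 times: 3 * 3^6 = 2187
`temp` takes the values: 3 → 9 → 27 → 81 → 243 → 729 → 2187

Answer: 2187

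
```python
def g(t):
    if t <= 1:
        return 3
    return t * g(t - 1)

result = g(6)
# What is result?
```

g(6) = 6 * 5 * 4 * 3 * 2 * 3 = 2160

Answer: 2160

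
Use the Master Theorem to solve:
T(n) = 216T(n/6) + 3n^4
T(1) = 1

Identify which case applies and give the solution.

a=216, b=6, f(n)=3n^4. log_6(216) = 3. Since c=4 > 3 and the regularity condition holds (216(n/6)^4 = (216/6^4)n^4 with 216/6^4 < 1), Case 3 applies: T(n) = Θ(f(n)) = O(n^4).

Answer: O(n^4) - Case 3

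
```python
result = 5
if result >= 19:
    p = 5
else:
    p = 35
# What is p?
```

Trace:
`result = 5` → result = 5
`if result >= 19: ...` → result >= 19 is False, take else branch → p = 35
So p = 35

Answer: 35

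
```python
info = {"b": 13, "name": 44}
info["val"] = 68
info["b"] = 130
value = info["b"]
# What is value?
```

Trace:
`info = {"b": 13, "name": 44}` → info = {'b': 13, 'name': 44}
`info["val"] = 68` → info = {'b': 13, 'name': 44, 'val': 68}
`info["b"] = 130` → info = {'b': 130, 'name': 44, 'val': 68}
`value = info["b"]` → value = 130
So value = 130

Answer: 130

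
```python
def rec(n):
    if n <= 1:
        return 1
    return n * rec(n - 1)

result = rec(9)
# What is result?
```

rec(9) = 9 * 8 * 7 * 6 * 5 * 4 * 3 * 2 * 1 = 362880

Answer: 362880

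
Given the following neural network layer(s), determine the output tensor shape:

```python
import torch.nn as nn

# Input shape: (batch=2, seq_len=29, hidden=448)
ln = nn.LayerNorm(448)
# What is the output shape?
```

Input: (2, 29, 448) -> Output: (2, 29, 448)

Answer: (2, 29, 448)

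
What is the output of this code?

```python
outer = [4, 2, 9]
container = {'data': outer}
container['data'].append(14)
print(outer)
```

Key concept: dict holds reference to list.
Step by step:
`outer = [4, 2, 9]` → outer = [4, 2, 9]
`container = {'data': outer}` → container = {'data': [4, 2, 9]}
`container['data'].append(14)` → outer = [4, 2, 9, 14]; container = {'data': [4, 2, 9, 14]}
`print(outer)` → prints [4, 2, 9, 14]

Answer: [4, 2, 9, 14]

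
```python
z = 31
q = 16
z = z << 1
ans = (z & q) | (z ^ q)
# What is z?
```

Trace:
`z = 31` → z = 31
`q = 16` → q = 16
`z = z << 1` → z = 62
`ans = (z & q) | (z ^ q)` → ans = 62
So z = 62

Answer: 62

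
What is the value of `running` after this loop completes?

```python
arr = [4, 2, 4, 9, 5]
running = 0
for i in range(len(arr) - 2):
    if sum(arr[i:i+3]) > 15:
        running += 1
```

Count windows with sum > 15
`running` takes the values: 0 → 1

Answer: 1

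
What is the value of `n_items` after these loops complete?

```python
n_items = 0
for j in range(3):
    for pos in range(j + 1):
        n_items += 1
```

Triangle: 1 + 2 + ... + 3
`n_items` takes the values: 0 → 1 → 2 → 3 → 4 → 5 → 6

Answer: 6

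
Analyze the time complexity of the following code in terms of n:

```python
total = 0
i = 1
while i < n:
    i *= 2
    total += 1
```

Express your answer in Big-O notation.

Each loop level contributes: log n. Multiplying the contributions gives O(log n).

Answer: O(log n)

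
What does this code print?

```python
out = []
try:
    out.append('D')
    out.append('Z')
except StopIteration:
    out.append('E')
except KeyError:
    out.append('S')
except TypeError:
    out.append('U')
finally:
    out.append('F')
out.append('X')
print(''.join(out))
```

Execution trace: 'D' (try body) → 'Z' (try body, no exception) → 'F' (finally) → 'X' (after the try/except). Output: DZFX

Answer: DZFX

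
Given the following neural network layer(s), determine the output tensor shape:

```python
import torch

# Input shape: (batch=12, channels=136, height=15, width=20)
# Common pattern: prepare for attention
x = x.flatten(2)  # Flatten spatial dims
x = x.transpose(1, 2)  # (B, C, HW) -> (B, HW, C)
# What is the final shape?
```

Input: (12, 136, 15, 20) -> after flatten(2): (12, 136, 300) -> Output: (12, 300, 136)

Answer: (12, 300, 136)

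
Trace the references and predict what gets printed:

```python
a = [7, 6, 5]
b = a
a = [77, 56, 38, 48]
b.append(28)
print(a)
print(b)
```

Key concept: rebinding vs mutation: a is rebound to a new list, b still points at the original.
Step by step:
`a = [7, 6, 5]` → a = [7, 6, 5]
`b = a` → b = [7, 6, 5] (same object as a)
`a = [77, 56, 38, 48]` → a = [77, 56, 38, 48]
`b.append(28)` → b = [7, 6, 5, 28]
`print(a)` → prints [77, 56, 38, 48]
`print(b)` → prints [7, 6, 5, 28]

Answer:
[77, 56, 38, 48]
[7, 6, 5, 28]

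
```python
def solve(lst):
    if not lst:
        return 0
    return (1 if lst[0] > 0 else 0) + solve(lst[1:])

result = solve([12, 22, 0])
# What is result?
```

Count of positive elements in [12, 22, 0] = 2

Answer: 2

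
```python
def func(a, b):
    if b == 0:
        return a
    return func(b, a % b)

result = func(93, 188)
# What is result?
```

func(93, 188) -> func(188, 93) -> func(93, 2) -> func(2, 1) -> func(1, 0) -> 1

Answer: 1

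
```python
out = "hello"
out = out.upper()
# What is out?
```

Trace:
`out = "hello"` → out = 'hello'
`out = out.upper()` → out = 'HELLO'
So out = 'HELLO'

Answer: 'HELLO'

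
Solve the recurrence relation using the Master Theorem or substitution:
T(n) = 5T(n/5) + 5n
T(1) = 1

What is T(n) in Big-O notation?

By Master Theorem: a=5, b=5, f(n)=5n. Since log_5(5) = 1 and f(n) = Θ(n^1), Case 2 applies. T(n) = O(n log n).

Answer: O(n log n)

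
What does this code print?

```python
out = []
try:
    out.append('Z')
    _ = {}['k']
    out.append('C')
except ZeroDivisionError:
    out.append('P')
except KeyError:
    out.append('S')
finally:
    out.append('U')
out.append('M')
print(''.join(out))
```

Execution trace: 'Z' (try body) → 'S' (except KeyError) → 'U' (finally) → 'M' (after the try/except). Output: ZSUM

Answer: ZSUM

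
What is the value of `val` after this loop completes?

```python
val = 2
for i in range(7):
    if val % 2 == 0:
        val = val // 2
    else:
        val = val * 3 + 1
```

Collatz-style transformation from 2
`val` takes the values: 2 → 1 → 4 → 2 → 1 → 4 → 2 → 1

Answer: 1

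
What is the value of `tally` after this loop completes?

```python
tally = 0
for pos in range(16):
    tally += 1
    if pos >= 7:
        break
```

Loop breaks when pos reaches 7, tally is 8
`tally` takes the values: 0 → 1 → 2 → 3 → 4 → 5 → 6 → 7 → 8

Answer: 8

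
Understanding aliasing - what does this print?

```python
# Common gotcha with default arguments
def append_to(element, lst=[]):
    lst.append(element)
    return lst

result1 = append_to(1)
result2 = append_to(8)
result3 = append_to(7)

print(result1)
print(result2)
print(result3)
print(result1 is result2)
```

Key concept: mutable default argument gotcha.
Step by step:
`result1 = append_to(1)` → result1 = [1]
`result2 = append_to(8)` → result1 = [1, 8] (same object as result2); result2 = [1, 8] (same object as result1)
`result3 = append_to(7)` → result1 = [1, 8, 7] (same object as result2, result3); result2 = [1, 8, 7] (same object as result1, result3); result3 = [1, 8, 7] (same object as result1, result2)
`print(result1)` → prints [1, 8, 7]
`print(result2)` → prints [1, 8, 7]
`print(result3)` → prints [1, 8, 7]
`print(result1 is result2)` → prints True

Answer:
[1, 8, 7]
[1, 8, 7]
[1, 8, 7]
True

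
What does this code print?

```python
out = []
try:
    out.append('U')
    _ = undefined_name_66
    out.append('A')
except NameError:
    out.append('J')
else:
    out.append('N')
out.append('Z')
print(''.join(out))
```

Execution trace: 'U' (try body) → 'J' (except NameError) → 'Z' (after the try/except). Output: UJZ

Answer: UJZ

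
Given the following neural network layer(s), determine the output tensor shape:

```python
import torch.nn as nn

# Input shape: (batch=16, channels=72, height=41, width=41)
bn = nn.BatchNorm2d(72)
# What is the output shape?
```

Input: (16, 72, 41, 41) -> Output: (16, 72, 41, 41)

Answer: (16, 72, 41, 41)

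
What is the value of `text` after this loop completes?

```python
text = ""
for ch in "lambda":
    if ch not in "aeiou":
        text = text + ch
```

Remove vowels from 'lambda'
`text` takes the values: "" → "l" → "lm" → "lmb" → "lmbd"

Answer: "lmbd"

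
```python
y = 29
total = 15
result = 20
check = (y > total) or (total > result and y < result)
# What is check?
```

Trace:
`y = 29` → y = 29
`total = 15` → total = 15
`result = 20` → result = 20
`check = (y > total) or (total > result and y < result)` → check = True
So check = True

Answer: True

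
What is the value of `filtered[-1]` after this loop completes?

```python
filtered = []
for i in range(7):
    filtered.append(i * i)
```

Last element of squares 0 to 6
`filtered` takes the values: [] → [0] → [0, 1] → [0, 1, 4] → [0, 1, 4, 9] → [0, 1, 4, 9, 16] → [0, 1, 4, 9, 16, 25] → [0, 1, 4, 9, 16, 25, 36]
So `filtered[-1]` = 36

Answer: 36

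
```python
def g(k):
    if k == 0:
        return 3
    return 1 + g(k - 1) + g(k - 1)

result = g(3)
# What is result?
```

g(k) = 1 + 2·g(k-1), g(0)=3. Closed form: (3+1)·2^3 - 1 = 31.

Answer: 31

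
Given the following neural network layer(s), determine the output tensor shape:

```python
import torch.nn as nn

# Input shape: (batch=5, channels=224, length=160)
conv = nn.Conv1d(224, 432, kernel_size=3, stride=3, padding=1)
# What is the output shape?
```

Input: (5, 224, 160) -> Output: (5, 432, 54)

Answer: (5, 432, 54)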